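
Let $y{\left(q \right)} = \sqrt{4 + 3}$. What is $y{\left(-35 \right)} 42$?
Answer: $42 \sqrt{7} \approx 111.12$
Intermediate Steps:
$y{\left(q \right)} = \sqrt{7}$
$y{\left(-35 \right)} 42 = \sqrt{7} \cdot 42 = 42 \sqrt{7}$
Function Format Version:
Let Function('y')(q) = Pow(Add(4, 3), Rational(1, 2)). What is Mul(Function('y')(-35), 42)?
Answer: Mul(42, Pow(7, Rational(1, 2))) ≈ 111.12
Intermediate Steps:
Function('y')(q) = Pow(7, Rational(1, 2))
Mul(Function('y')(-35), 42) = Mul(Pow(7, Rational(1, 2)), 42) = Mul(42, Pow(7, Rational(1, 2)))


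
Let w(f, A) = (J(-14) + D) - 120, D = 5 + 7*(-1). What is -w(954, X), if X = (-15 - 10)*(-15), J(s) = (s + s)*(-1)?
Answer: 94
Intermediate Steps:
J(s) = -2*s (J(s) = (2*s)*(-1) = -2*s)
X = 375 (X = -25*(-15) = 375)
D = -2 (D = 5 - 7 = -2)
w(f, A) = -94 (w(f, A) = (-2*(-14) - 2) - 120 = (28 - 2) - 120 = 26 - 120 = -94)
-w(954, X) = -1*(-94) = 94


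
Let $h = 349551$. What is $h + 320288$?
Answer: $669839$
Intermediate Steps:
$h + 320288 = 349551 + 320288 = 669839$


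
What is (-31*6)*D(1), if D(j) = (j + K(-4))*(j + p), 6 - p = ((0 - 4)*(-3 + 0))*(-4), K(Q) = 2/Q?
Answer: -5115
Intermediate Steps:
p = 54 (p = 6 - (0 - 4)*(-3 + 0)*(-4) = 6 - (-4*(-3))*(-4) = 6 - 12*(-4) = 6 - 1*(-48) = 6 + 48 = 54)
D(j) = (54 + j)*(-½ + j) (D(j) = (j + 2/(-4))*(j + 54) = (j + 2*(-¼))*(54 + j) = (j - ½)*(54 + j) = (-½ + j)*(54 + j) = (54 + j)*(-½ + j))
(-31*6)*D(1) = (-31*6)*(-27 + 1² + (107/2)*1) = -186*(-27 + 1 + 107/2) = -186*55/2 = -5115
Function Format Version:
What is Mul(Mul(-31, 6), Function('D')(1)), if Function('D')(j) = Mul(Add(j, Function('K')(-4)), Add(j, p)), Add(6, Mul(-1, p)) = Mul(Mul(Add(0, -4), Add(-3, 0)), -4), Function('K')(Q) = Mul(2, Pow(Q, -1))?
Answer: -5115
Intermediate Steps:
p = 54 (p = Add(6, Mul(-1, Mul(Mul(Add(0, -4), Add(-3, 0)), -4))) = Add(6, Mul(-1, Mul(Mul(-4, -3), -4))) = Add(6, Mul(-1, Mul(12, -4))) = Add(6, Mul(-1, -48)) = Add(6, 48) = 54)
Function('D')(j) = Mul(Add(54, j), Add(Rational(-1, 2), j)) (Function('D')(j) = Mul(Add(j, Mul(2, Pow(-4, -1))), Add(j, 54)) = Mul(Add(j, Mul(2, Rational(-1, 4))), Add(54, j)) = Mul(Add(j, Rational(-1, 2)), Add(54, j)) = Mul(Add(Rational(-1, 2), j), Add(54, j)) = Mul(Add(54, j), Add(Rational(-1, 2), j)))
Mul(Mul(-31, 6), Function('D')(1)) = Mul(Mul(-31, 6), Add(-27, Pow(1, 2), Mul(Rational(107, 2), 1))) = Mul(-186, Add(-27, 1, Rational(107, 2))) = Mul(-186, Rational(55, 2)) = -5115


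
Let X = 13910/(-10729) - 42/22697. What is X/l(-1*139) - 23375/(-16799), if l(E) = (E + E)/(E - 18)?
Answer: 374279536578933/568624978337893 ≈ 0.65822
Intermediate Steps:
X = -316165888/243516113 (X = 13910*(-1/10729) - 42*1/22697 = -13910/10729 - 42/22697 = -316165888/243516113 ≈ -1.2983)
l(E) = 2*E/(-18 + E) (l(E) = (2*E)/(-18 + E) = 2*E/(-18 + E))
X/l(-1*139) - 23375/(-16799) = -316165888/(243516113*(2*(-1*139)/(-18 - 1*139))) - 23375/(-16799) = -316165888/(243516113*(2*(-139)/(-18 - 139))) - 23375*(-1/16799) = -316165888/(243516113*(2*(-139)/(-157))) + 23375/16799 = -316165888/(243516113*(2*(-139)*(-1/157))) + 23375/16799 = -316165888/(243516113*278/157) + 23375/16799 = -316165888/243516113*157/278 + 23375/16799 = -24819022208/33848739707 + 23375/16799 = 374279536578933/568624978337893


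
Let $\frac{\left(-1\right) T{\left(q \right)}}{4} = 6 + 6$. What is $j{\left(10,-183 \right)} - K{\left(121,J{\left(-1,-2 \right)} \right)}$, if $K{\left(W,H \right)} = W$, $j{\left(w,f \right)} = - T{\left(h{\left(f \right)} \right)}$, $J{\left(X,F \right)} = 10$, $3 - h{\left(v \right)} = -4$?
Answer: $-73$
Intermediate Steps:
$h{\left(v \right)} = 7$ ($h{\left(v \right)} = 3 - -4 = 3 + 4 = 7$)
$T{\left(q \right)} = -48$ ($T{\left(q \right)} = - 4 \left(6 + 6\right) = \left(-4\right) 12 = -48$)
$j{\left(w,f \right)} = 48$ ($j{\left(w,f \right)} = \left(-1\right) \left(-48\right) = 48$)
$j{\left(10,-183 \right)} - K{\left(121,J{\left(-1,-2 \right)} \right)} = 48 - 121 = -73$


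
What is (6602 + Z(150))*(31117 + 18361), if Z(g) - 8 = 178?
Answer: 335856664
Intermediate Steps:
Z(g) = 186 (Z(g) = 8 + 178 = 186)
(6602 + Z(150))*(31117 + 18361) = (6602 + 186)*(31117 + 18361) = 6788*49478 = 335856664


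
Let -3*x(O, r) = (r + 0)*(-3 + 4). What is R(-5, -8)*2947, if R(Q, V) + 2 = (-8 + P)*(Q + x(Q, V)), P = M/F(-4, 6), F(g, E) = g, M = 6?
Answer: 356587/6 ≈ 59431.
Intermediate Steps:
x(O, r) = -r/3 (x(O, r) = -(r + 0)*(-3 + 4)/3 = -r/3)
P = -3/2 (P = 6/(-4) = 6*(-¼) = -3/2 ≈ -1.5000)
R(Q, V) = -2 - 19*Q/2 + 19*V/6 (R(Q, V) = -2 + (-8 - 3/2)*(Q - V/3) = -2 - 19*(Q - V/3)/2 = -2 + (-19*Q/2 + 19*V/6) = -2 - 19*Q/2 + 19*V/6)
R(-5, -8)*2947 = (-2 - 19/2*(-5) + (19/6)*(-8))*2947 = (-2 + 95/2 - 76/3)*2947 = (121/6)*2947 = 356587/6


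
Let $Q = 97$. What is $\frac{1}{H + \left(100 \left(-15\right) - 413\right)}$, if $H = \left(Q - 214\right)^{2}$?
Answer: $\frac{1}{11776} \approx 8.4918 \cdot 10^{-5}$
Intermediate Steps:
$H = 13689$ ($H = \left(97 - 214\right)^{2} = \left(-117\right)^{2} = 13689$)
$\frac{1}{H + \left(100 \left(-15\right) - 413\right)} = \frac{1}{13689 + \left(100 \left(-15\right) - 413\right)} = \frac{1}{13689 - 1913} = \frac{1}{11776}$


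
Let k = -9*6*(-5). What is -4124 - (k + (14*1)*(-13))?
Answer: -4212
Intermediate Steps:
k = 270 (k = -54*(-5) = 270)
-4124 - (k + (14*1)*(-13)) = -4124 - (270 + (14*1)*(-13)) = -4124 - (270 + 14*(-13)) = -4124 - (270 - 182) = -4124 - 1*88 = -4124 - 88 = -4212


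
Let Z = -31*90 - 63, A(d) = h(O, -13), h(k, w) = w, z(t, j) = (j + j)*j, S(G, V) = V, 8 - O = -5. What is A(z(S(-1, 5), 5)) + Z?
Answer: -2866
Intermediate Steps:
O = 13 (O = 8 - 1*(-5) = 8 + 5 = 13)
z(t, j) = 2*j² (z(t, j) = (2*j)*j = 2*j²)
A(d) = -13
Z = -2853 (Z = -2790 - 63 = -2853)
A(z(S(-1, 5), 5)) + Z = -13 - 2853 = -2866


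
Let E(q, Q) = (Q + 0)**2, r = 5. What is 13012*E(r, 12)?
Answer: 1873728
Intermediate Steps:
E(q, Q) = Q**2
13012*E(r, 12) = 13012*12**2 = 13012*144 = 1873728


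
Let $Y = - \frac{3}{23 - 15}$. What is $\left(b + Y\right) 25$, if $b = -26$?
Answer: $- \frac{5275}{8} \approx -659.38$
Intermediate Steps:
$Y = - \frac{3}{8} \approx -0.375$
$\left(b + Y\right) 25 = \left(-26 - \frac{3}{8}\right) 25 = \left(- \frac{211}{8}\right) 25 = - \frac{5275}{8}$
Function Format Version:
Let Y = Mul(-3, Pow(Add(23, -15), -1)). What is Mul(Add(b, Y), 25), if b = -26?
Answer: Rational(-5275, 8) ≈ -659.38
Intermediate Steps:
Y = Rational(-3, 8) (Y = Mul(-3, Pow(8, -1)) = Mul(-3, Rational(1, 8)) = Rational(-3, 8) ≈ -0.37500)
Mul(Add(b, Y), 25) = Mul(Add(-26, Rational(-3, 8)), 25) = Mul(Rational(-211, 8), 25) = Rational(-5275, 8)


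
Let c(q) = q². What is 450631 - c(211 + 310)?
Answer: 179190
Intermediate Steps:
450631 - c(211 + 310) = 450631 - (211 + 310)² = 450631 - 1*521² = 450631 - 1*271441 = 450631 - 271441 = 179190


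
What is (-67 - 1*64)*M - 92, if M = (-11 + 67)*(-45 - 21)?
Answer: 484084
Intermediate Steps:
M = -3696 (M = 56*(-66) = -3696)
(-67 - 1*64)*M - 92 = (-67 - 1*64)*(-3696) - 92 = (-67 - 64)*(-3696) - 92 = -131*(-3696) - 92 = 484176 - 92 = 484084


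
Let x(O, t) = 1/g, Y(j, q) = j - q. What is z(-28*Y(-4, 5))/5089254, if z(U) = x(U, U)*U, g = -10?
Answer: -21/4241045 ≈ -4.9516e-6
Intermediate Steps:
x(O, t) = -⅒ (x(O, t) = 1/(-10) = -⅒)
z(U) = -U/10
z(-28*Y(-4, 5))/5089254 = -(-14)*(-4 - 1*5)/5/5089254 = -(-14)*(-4 - 5)/5*(1/5089254) = -(-14)*(-9)/5*(1/5089254) = -⅒*252*(1/5089254) = -126/5*1/5089254 = -21/4241045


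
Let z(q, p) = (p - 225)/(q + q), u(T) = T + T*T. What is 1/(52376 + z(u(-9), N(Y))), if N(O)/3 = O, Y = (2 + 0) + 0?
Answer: 48/2513975 ≈ 1.9093e-5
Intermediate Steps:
Y = 2 (Y = 2 + 0 = 2)
N(O) = 3*O
u(T) = T + T²
z(q, p) = (-225 + p)/(2*q) (z(q, p) = (-225 + p)/((2*q)) = (-225 + p)*(1/(2*q)) = (-225 + p)/(2*q))
1/(52376 + z(u(-9), N(Y))) = 1/(52376 + (-225 + 3*2)/(2*((-9*(1 - 9))))) = 1/(52376 + (-225 + 6)/(2*((-9*(-8))))) = 1/(52376 + (½)*(-219)/72) = 1/(52376 + (½)*(1/72)*(-219)) = 1/(52376 - 73/48) = 1/(2513975/48) = 48/2513975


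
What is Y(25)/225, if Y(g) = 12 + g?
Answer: 37/225 ≈ 0.16444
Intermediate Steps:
Y(25)/225 = (12 + 25)/225 = 37*(1/225) = 37/225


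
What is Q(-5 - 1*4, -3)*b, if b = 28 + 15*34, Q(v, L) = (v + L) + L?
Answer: -8070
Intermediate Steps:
Q(v, L) = v + 2*L (Q(v, L) = (L + v) + L = v + 2*L)
b = 538 (b = 28 + 510 = 538)
Q(-5 - 1*4, -3)*b = ((-5 - 1*4) + 2*(-3))*538 = ((-5 - 4) - 6)*538 = (-9 - 6)*538 = -15*538 = -8070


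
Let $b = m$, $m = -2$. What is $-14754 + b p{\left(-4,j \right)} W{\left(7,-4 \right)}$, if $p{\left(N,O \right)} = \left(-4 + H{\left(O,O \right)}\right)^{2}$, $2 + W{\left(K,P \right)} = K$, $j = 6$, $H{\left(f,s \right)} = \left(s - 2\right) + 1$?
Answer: $-14764$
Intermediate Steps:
$H{\left(f,s \right)} = -1 + s$ ($H{\left(f,s \right)} = \left(-2 + s\right) + 1 = -1 + s$)
$W{\left(K,P \right)} = -2 + K$
$b = -2$
$p{\left(N,O \right)} = \left(-5 + O\right)^{2}$ ($p{\left(N,O \right)} = \left(-4 + \left(-1 + O\right)\right)^{2} = \left(-5 + O\right)^{2}$)
$-14754 + b p{\left(-4,j \right)} W{\left(7,-4 \right)} = -14754 + - 2 \left(-5 + 6\right)^{2} \left(-2 + 7\right) = -14754 + - 2 \cdot 1^{2} \cdot 5 = -14754 + \left(-2\right) 1 \cdot 5 = -14754 - 10 = -14764$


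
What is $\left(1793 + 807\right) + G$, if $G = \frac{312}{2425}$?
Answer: $\frac{6305312}{2425} \approx 2600.1$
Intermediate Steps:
$G = \frac{312}{2425}$ ($G = 312 \cdot \frac{1}{2425} = \frac{312}{2425} \approx 0.12866$)
$\left(1793 + 807\right) + G = \left(1793 + 807\right) + \frac{312}{2425} = 2600 + \frac{312}{2425} = \frac{6305312}{2425}$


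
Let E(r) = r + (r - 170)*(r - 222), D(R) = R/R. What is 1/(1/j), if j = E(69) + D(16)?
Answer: 15523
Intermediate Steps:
D(R) = 1
E(r) = r + (-222 + r)*(-170 + r) (E(r) = r + (-170 + r)*(-222 + r) = r + (-222 + r)*(-170 + r))
j = 15523 (j = (37740 + 69² - 391*69) + 1 = (37740 + 4761 - 26979) + 1 = 15522 + 1 = 15523)
1/(1/j) = 1/(1/15523) = 15523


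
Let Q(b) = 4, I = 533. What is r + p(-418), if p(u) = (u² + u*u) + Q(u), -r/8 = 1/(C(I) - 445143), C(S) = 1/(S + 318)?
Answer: 33094562664898/94704173 ≈ 3.4945e+5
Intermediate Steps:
C(S) = 1/(318 + S)
r = 1702/94704173 (r = -8/(1/(318 + 533) - 445143) = -8/(1/851 - 445143) = -8/(-378816692/851) = -8*(-851/378816692) = 1702/94704173 ≈ 1.7972e-5)
p(u) = 4 + 2*u² (p(u) = (u² + u*u) + 4 = (u² + u²) + 4 = 2*u² + 4 = 4 + 2*u²)
r + p(-418) = 1702/94704173 + (4 + 2*(-418)²) = 1702/94704173 + (4 + 2*174724) = 1702/94704173 + (4 + 349448) = 1702/94704173 + 349452 = 33094562664898/94704173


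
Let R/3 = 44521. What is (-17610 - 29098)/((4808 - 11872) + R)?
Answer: -46708/126499 ≈ -0.36924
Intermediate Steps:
R = 133563 (R = 3*44521 = 133563)
(-17610 - 29098)/((4808 - 11872) + R) = (-17610 - 29098)/((4808 - 11872) + 133563) = -46708/(-7064 + 133563) = -46708/126499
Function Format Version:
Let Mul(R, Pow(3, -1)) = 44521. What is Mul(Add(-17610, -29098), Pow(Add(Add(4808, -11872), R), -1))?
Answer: Rational(-46708, 126499) ≈ -0.36924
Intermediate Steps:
R = 133563 (R = Mul(3, 44521) = 133563)
Mul(Add(-17610, -29098), Pow(Add(Add(4808, -11872), R), -1)) = Mul(Add(-17610, -29098), Pow(Add(Add(4808, -11872), 133563), -1)) = Mul(-46708, Pow(Add(-7064, 133563), -1)) = Mul(-46708, Pow(126499, -1)) = Mul(-46708, Rational(1, 126499)) = Rational(-46708, 126499)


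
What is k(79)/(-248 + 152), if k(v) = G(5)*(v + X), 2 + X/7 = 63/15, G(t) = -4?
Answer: 59/15 ≈ 3.9333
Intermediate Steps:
X = 77/5 (X = -14 + 7*(63/15) = -14 + 7*(63*(1/15)) = -14 + 7*(21/5) = -14 + 147/5 = 77/5 ≈ 15.400)
k(v) = -308/5 - 4*v (k(v) = -4*(v + 77/5) = -4*(77/5 + v) = -308/5 - 4*v)
k(79)/(-248 + 152) = (-308/5 - 4*79)/(-248 + 152) = (-308/5 - 316)/(-96) = -1888/5*(-1/96) = 59/15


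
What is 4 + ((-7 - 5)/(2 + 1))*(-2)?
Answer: 12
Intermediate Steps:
4 + ((-7 - 5)/(2 + 1))*(-2) = 4 - 12/3*(-2) = 4 - 12*⅓*(-2) = 4 - 4*(-2) = 4 + 8 = 12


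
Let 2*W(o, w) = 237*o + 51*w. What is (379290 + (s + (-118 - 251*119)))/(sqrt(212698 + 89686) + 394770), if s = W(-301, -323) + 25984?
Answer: 32704918035/38960762629 - 331382*sqrt(18899)/38960762629 ≈ 0.83826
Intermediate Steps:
W(o, w) = 51*w/2 + 237*o/2 (W(o, w) = (237*o + 51*w)/2 = (51*w + 237*o)/2 = 51*w/2 + 237*o/2)
s = -17921 (s = ((51/2)*(-323) + (237/2)*(-301)) + 25984 = (-16473/2 - 71337/2) + 25984 = -43905 + 25984 = -17921)
(379290 + (s + (-118 - 251*119)))/(sqrt(212698 + 89686) + 394770) = (379290 + (-17921 + (-118 - 251*119)))/(sqrt(212698 + 89686) + 394770) = (379290 + (-17921 + (-118 - 29869)))/(sqrt(302384) + 394770) = (379290 + (-17921 - 29987))/(4*sqrt(18899) + 394770) = (379290 - 47908)/(394770 + 4*sqrt(18899)) = 331382/(394770 + 4*sqrt(18899))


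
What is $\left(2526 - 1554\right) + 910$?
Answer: $1882$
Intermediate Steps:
$\left(2526 - 1554\right) + 910 = 972 + 910 = 1882$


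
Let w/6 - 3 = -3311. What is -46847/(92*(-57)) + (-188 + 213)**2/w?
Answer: 25737271/2891192 ≈ 8.9020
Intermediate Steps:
w = -19848 (w = 18 + 6*(-3311) = 18 - 19866 = -19848)
-46847/(92*(-57)) + (-188 + 213)**2/w = -46847/(92*(-57)) + (-188 + 213)**2/(-19848) = -46847/(-5244) + 25**2*(-1/19848) = -46847*(-1/5244) + 625*(-1/19848) = 46847/5244 - 625/19848 = 25737271/2891192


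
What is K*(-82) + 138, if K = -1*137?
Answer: 11372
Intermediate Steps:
K = -137
K*(-82) + 138 = -137*(-82) + 138 = 11234 + 138 = 11372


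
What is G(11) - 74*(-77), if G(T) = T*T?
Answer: 5819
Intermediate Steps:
G(T) = T**2
G(11) - 74*(-77) = 11**2 - 74*(-77) = 121 + 5698 = 5819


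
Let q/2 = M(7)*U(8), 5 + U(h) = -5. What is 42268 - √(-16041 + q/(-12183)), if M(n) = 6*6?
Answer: 42268 - 3*I*√29393635769/4061 ≈ 42268.0 - 126.65*I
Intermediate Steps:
U(h) = -10 (U(h) = -5 - 5 = -10)
M(n) = 36
q = -720 (q = 2*(36*(-10)) = 2*(-360) = -720)
42268 - √(-16041 + q/(-12183)) = 42268 - √(-16041 - 720/(-12183)) = 42268 - √(-16041 - 720*(-1/12183)) = 42268 - √(-16041 + 240/4061) = 42268 - √(-65142261/4061) = 42268 - 3*I*√29393635769/4061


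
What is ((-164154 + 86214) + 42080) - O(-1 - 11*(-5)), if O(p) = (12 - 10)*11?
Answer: -35882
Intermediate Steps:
O(p) = 22 (O(p) = 2*11 = 22)
((-164154 + 86214) + 42080) - O(-1 - 11*(-5)) = ((-164154 + 86214) + 42080) - 1*22 = (-77940 + 42080) - 22 = -35860 - 22 = -35882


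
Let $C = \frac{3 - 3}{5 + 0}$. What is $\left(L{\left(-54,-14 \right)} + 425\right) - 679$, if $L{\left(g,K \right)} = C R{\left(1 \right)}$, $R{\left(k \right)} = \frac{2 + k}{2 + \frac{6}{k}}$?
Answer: $-254$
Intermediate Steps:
$C = 0$ ($C = \frac{0}{5} = 0 \cdot \frac{1}{5} = 0$)
$R{\left(k \right)} = \frac{2 + k}{2 + \frac{6}{k}}$
$L{\left(g,K \right)} = 0$ ($L{\left(g,K \right)} = 0 \cdot \frac{1}{2} \cdot 1 \frac{1}{3 + 1} \left(2 + 1\right) = 0 \cdot \frac{1}{2} \cdot 1 \cdot \frac{1}{4} \cdot 3 = 0 \cdot \frac{3}{8} = 0$)
$\left(L{\left(-54,-14 \right)} + 425\right) - 679 = \left(0 + 425\right) - 679 = 425 - 679 = -254$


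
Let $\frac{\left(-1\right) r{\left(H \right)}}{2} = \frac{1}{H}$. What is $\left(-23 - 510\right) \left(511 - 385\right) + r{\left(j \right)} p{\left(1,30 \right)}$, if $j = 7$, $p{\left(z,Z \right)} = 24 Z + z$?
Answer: $-67364$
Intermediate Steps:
$p{\left(z,Z \right)} = z + 24 Z$
$r{\left(H \right)} = - \frac{2}{H}$
$\left(-23 - 510\right) \left(511 - 385\right) + r{\left(j \right)} p{\left(1,30 \right)} = \left(-23 - 510\right) \left(511 - 385\right) + - \frac{2}{7} \left(1 + 24 \cdot 30\right) = \left(-533\right) 126 + \left(-2\right) \frac{1}{7} \left(1 + 720\right) = -67158 - 206 = -67364$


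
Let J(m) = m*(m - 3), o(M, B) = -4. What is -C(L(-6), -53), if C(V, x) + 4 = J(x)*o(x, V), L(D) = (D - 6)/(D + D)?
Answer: 11876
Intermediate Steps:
J(m) = m*(-3 + m)
L(D) = (-6 + D)/(2*D) (L(D) = (-6 + D)/((2*D)) = (-6 + D)*(1/(2*D)) = (-6 + D)/(2*D))
C(V, x) = -4 - 4*x*(-3 + x) (C(V, x) = -4 + (x*(-3 + x))*(-4) = -4 - 4*x*(-3 + x))
-C(L(-6), -53) = -(-4 - 4*(-53)*(-3 - 53)) = -(-4 - 4*(-53)*(-56)) = -(-4 - 11872) = -1*(-11876) = 11876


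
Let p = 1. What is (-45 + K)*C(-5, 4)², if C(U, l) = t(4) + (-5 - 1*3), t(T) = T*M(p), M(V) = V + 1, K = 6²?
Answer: 0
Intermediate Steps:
K = 36
M(V) = 1 + V
t(T) = 2*T (t(T) = T*(1 + 1) = T*2 = 2*T)
C(U, l) = 0 (C(U, l) = 2*4 + (-5 - 1*3) = 8 + (-5 - 3) = 8 - 8 = 0)
(-45 + K)*C(-5, 4)² = (-45 + 36)*0² = -9*0 = 0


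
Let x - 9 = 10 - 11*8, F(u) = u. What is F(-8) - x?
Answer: 61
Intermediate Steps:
x = -69 (x = 9 + (10 - 11*8) = 9 + (10 - 88) = 9 - 78 = -69)
F(-8) - x = -8 - 1*(-69) = -8 + 69 = 61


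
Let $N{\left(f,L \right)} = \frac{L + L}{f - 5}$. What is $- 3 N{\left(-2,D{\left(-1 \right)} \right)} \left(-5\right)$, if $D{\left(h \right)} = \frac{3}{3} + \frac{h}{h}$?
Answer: $- \frac{60}{7} \approx -8.5714$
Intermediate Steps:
$D{\left(h \right)} = 2$ ($D{\left(h \right)} = 3 \cdot \frac{1}{3} + 1 = 1 + 1 = 2$)
$N{\left(f,L \right)} = \frac{2 L}{-5 + f}$
$- 3 N{\left(-2,D{\left(-1 \right)} \right)} \left(-5\right) = - 3 \cdot 2 \cdot 2 \frac{1}{-5 - 2} \left(-5\right) = - 3 \cdot 2 \cdot 2 \frac{1}{-7} \left(-5\right) = - 3 \cdot 2 \cdot 2 \left(- \frac{1}{7}\right) \left(-5\right) = \left(-3\right) \left(- \frac{4}{7}\right) \left(-5\right) = \frac{12}{7} \left(-5\right) = - \frac{60}{7}$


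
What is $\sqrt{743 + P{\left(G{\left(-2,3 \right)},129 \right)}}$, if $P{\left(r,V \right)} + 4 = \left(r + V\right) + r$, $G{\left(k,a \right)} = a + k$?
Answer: $\sqrt{870} \approx 29.496$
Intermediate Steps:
$P{\left(r,V \right)} = -4 + V + 2 r$ ($P{\left(r,V \right)} = -4 + \left(\left(r + V\right) + r\right) = -4 + \left(\left(V + r\right) + r\right) = -4 + \left(V + 2 r\right) = -4 + V + 2 r$)
$\sqrt{743 + P{\left(G{\left(-2,3 \right)},129 \right)}} = \sqrt{743 + \left(-4 + 129 + 2 \left(3 - 2\right)\right)} = \sqrt{743 + \left(-4 + 129 + 2 \cdot 1\right)} = \sqrt{743 + \left(-4 + 129 + 2\right)} = \sqrt{743 + 127} = \sqrt{870}$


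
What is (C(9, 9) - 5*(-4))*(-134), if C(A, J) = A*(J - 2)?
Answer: -11122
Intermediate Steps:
C(A, J) = A*(-2 + J)
(C(9, 9) - 5*(-4))*(-134) = (9*(-2 + 9) - 5*(-4))*(-134) = (9*7 + 20)*(-134) = (63 + 20)*(-134) = 83*(-134) = -11122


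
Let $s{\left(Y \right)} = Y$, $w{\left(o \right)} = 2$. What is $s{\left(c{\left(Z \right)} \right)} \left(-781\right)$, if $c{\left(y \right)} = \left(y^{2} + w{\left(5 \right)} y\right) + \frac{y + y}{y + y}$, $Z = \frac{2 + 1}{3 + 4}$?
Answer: $- \frac{78100}{49} \approx -1593.9$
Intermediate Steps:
$Z = \frac{3}{7} \approx 0.42857$
$c{\left(y \right)} = 1 + y^{2} + 2 y$ ($c{\left(y \right)} = \left(y^{2} + 2 y\right) + \frac{y + y}{y + y} = \left(y^{2} + 2 y\right) + \frac{2 y}{2 y} = \left(y^{2} + 2 y\right) + 2 y \frac{1}{2 y} = \left(y^{2} + 2 y\right) + 1 = 1 + y^{2} + 2 y$)
$s{\left(c{\left(Z \right)} \right)} \left(-781\right) = \left(1 + \left(\frac{3}{7}\right)^{2} + 2 \cdot \frac{3}{7}\right) \left(-781\right) = \left(1 + \frac{9}{49} + \frac{6}{7}\right) \left(-781\right) = \frac{100}{49} \left(-781\right) = - \frac{78100}{49}$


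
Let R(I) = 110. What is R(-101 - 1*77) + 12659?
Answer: 12769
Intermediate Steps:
R(-101 - 1*77) + 12659 = 110 + 12659 = 12769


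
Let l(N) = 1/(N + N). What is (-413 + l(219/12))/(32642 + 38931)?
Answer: -30147/5224829 ≈ -0.0057700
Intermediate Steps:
l(N) = 1/(2*N)
(-413 + l(219/12))/(32642 + 38931) = (-413 + 1/(2*((219/12))))/(32642 + 38931) = (-413 + 1/(2*((219*(1/12)))))/71573 = (-413 + 1/(2*(73/4)))*(1/71573) = (-413 + (½)*(4/73))*(1/71573) = (-413 + 2/73)*(1/71573) = -30147/73*1/71573 = -30147/5224829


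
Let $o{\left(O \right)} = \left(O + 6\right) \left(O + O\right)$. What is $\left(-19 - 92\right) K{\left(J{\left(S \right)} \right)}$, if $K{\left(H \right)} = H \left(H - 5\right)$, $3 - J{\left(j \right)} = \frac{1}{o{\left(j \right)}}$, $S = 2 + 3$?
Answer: $\frac{8070699}{12100} \approx 667.0$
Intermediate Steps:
$o{\left(O \right)} = 2 O \left(6 + O\right)$ ($o{\left(O \right)} = \left(6 + O\right) 2 O = 2 O \left(6 + O\right)$)
$S = 5$
$J{\left(j \right)} = 3 - \frac{1}{2 j \left(6 + j\right)}$
$K{\left(H \right)} = H \left(-5 + H\right)$
$\left(-19 - 92\right) K{\left(J{\left(S \right)} \right)} = \left(-19 - 92\right) \frac{-1 + 6 \cdot 5 \left(6 + 5\right)}{2 \cdot 5 \left(6 + 5\right)} \left(-5 + \frac{-1 + 6 \cdot 5 \left(6 + 5\right)}{2 \cdot 5 \left(6 + 5\right)}\right) = - 111 \cdot \frac{1}{2} \cdot \frac{1}{5} \cdot \frac{1}{11} \left(-1 + 6 \cdot 5 \cdot 11\right) \left(-5 + \frac{1}{2} \cdot \frac{1}{5} \cdot \frac{1}{11} \left(-1 + 6 \cdot 5 \cdot 11\right)\right) = - 111 \cdot \frac{1}{2} \cdot \frac{1}{5} \cdot \frac{1}{11} \left(-1 + 330\right) \left(-5 + \frac{1}{2} \cdot \frac{1}{5} \cdot \frac{1}{11} \left(-1 + 330\right)\right) = - 111 \cdot \frac{1}{2} \cdot \frac{1}{5} \cdot \frac{1}{11} \cdot 329 \left(-5 + \frac{1}{2} \cdot \frac{1}{5} \cdot \frac{1}{11} \cdot 329\right) = - 111 \frac{329 \left(-5 + \frac{329}{110}\right)}{110} = - 111 \cdot \frac{329}{110} \left(- \frac{221}{110}\right) = \left(-111\right) \left(- \frac{72709}{12100}\right) = \frac{8070699}{12100}$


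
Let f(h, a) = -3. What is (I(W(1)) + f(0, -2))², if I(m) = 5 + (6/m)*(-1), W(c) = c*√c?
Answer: 16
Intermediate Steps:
W(c) = c^(3/2)
I(m) = 5 - 6/m
(I(W(1)) + f(0, -2))² = ((5 - 6/(1^(3/2))) - 3)² = ((5 - 6/1) - 3)² = ((5 - 6*1) - 3)² = ((5 - 6) - 3)² = (-1 - 3)² = (-4)² = 16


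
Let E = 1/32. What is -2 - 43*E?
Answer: -107/32 ≈ -3.3438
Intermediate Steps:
E = 1/32 ≈ 0.031250
-2 - 43*E = -2 - 43*1/32 = -2 - 43/32 = -107/32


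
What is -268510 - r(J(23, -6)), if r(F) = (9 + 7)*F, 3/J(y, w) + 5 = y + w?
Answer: -268514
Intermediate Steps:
J(y, w) = 3/(-5 + w + y) (J(y, w) = 3/(-5 + (y + w)) = 3/(-5 + (w + y)) = 3/(-5 + w + y))
r(F) = 16*F
-268510 - r(J(23, -6)) = -268510 - 16*3/(-5 - 6 + 23) = -268510 - 16*3/12 = -268510 - 16*3*(1/12) = -268510 - 16/4 = -268510 - 1*4 = -268510 - 4 = -268514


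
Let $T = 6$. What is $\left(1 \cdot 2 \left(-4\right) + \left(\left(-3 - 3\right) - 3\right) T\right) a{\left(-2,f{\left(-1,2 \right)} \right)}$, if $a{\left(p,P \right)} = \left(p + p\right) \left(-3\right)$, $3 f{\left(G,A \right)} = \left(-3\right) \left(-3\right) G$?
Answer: $-744$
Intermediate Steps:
$f{\left(G,A \right)} = 3 G$ ($f{\left(G,A \right)} = \frac{\left(-3\right) \left(-3\right) G}{3} = \frac{9 G}{3} = 3 G$)
$a{\left(p,P \right)} = - 6 p$ ($a{\left(p,P \right)} = 2 p \left(-3\right) = - 6 p$)
$\left(1 \cdot 2 \left(-4\right) + \left(\left(-3 - 3\right) - 3\right) T\right) a{\left(-2,f{\left(-1,2 \right)} \right)} = \left(1 \cdot 2 \left(-4\right) + \left(\left(-3 - 3\right) - 3\right) 6\right) \left(\left(-6\right) \left(-2\right)\right) = \left(2 \left(-4\right) + \left(-6 - 3\right) 6\right) 12 = \left(-8 - 54\right) 12 = \left(-62\right) 12 = -744$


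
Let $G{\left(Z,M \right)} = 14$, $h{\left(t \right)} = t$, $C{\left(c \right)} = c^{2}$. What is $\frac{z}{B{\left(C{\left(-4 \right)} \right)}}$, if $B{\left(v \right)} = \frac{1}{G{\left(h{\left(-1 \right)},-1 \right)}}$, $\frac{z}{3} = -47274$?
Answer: $-1985508$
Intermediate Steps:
$z = -141822$ ($z = 3 \left(-47274\right) = -141822$)
$B{\left(v \right)} = \frac{1}{14}$
$\frac{z}{B{\left(C{\left(-4 \right)} \right)}} = - 141822 \frac{1}{\frac{1}{14}} = \left(-141822\right) 14 = -1985508$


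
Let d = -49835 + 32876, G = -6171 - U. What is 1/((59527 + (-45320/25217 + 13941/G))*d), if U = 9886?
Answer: -404909369/408745152444485934 ≈ -9.9062e-10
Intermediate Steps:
G = -16057 (G = -6171 - 1*9886 = -6171 - 9886 = -16057)
d = -16959
1/((59527 + (-45320/25217 + 13941/G))*d) = 1/((59527 + (-45320/25217 + 13941/(-16057)))*(-16959)) = -1/16959/(59527 + (-45320*1/25217 + 13941*(-1/16057))) = -1/16959/(59527 + (-45320/25217 - 13941/16057)) = -1/16959/(59527 - 1079253437/404909369) = -1/16959/(24101960755026/404909369) = (404909369/24101960755026)*(-1/16959) = -404909369/408745152444485934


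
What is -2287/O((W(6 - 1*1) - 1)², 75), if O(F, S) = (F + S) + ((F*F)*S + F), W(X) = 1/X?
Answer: -2287/107 ≈ -21.374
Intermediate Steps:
O(F, S) = S + 2*F + S*F² (O(F, S) = (F + S) + (F²*S + F) = (F + S) + (S*F² + F) = (F + S) + (F + S*F²) = S + 2*F + S*F²)
-2287/O((W(6 - 1*1) - 1)², 75) = -2287/(75 + 2*(1/(6 - 1*1) - 1)² + 75*((1/(6 - 1*1) - 1)²)²) = -2287/(75 + 2*(1/(6 - 1) - 1)² + 75*((1/(6 - 1) - 1)²)²) = -2287/(75 + 2*(1/5 - 1)² + 75*((1/5 - 1)²)²) = -2287/(75 + 2*(⅕ - 1)² + 75*((⅕ - 1)²)²) = -2287/(75 + 2*(-⅘)² + 75*((-⅘)²)²) = -2287/(75 + 2*(16/25) + 75*(16/25)²) = -2287/(75 + 32/25 + 75*(256/625)) = -2287/(75 + 32/25 + 768/25) = -2287/107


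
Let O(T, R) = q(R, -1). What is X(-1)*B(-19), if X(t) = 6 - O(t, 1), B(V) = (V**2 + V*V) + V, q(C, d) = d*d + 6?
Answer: -703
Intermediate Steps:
q(C, d) = 6 + d**2 (q(C, d) = d**2 + 6 = 6 + d**2)
O(T, R) = 7 (O(T, R) = 6 + (-1)**2 = 6 + 1 = 7)
B(V) = V + 2*V**2 (B(V) = (V**2 + V**2) + V = 2*V**2 + V = V + 2*V**2)
X(t) = -1 (X(t) = 6 - 1*7 = 6 - 7 = -1)
X(-1)*B(-19) = -(-19)*(1 + 2*(-19)) = -(-19)*(1 - 38) = -(-19)*(-37) = -1*703 = -703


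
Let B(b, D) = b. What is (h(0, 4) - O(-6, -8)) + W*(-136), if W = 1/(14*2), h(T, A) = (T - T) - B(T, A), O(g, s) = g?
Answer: 8/7 ≈ 1.1429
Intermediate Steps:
h(T, A) = -T (h(T, A) = (T - T) - T = 0 - T = -T)
W = 1/28 ≈ 0.035714
(h(0, 4) - O(-6, -8)) + W*(-136) = (-1*0 - 1*(-6)) + (1/28)*(-136) = (0 + 6) - 34/7 = 6 - 34/7 = 8/7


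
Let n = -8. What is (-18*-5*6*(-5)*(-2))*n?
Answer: -43200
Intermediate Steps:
(-18*-5*6*(-5)*(-2))*n = -18*-5*6*(-5)*(-2)*(-8) = -18*(-30*(-5))*(-2)*(-8) = -2700*(-2)*(-8) = -18*(-300)*(-8) = 5400*(-8) = -43200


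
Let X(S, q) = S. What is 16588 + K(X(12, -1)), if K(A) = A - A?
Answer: 16588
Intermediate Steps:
K(A) = 0
16588 + K(X(12, -1)) = 16588 + 0 = 16588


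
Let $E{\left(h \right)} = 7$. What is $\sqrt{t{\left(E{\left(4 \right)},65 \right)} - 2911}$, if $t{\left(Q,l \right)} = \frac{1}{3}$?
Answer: $\frac{2 i \sqrt{6549}}{3} \approx 53.951 i$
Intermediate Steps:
$t{\left(Q,l \right)} = \frac{1}{3}$
$\sqrt{t{\left(E{\left(4 \right)},65 \right)} - 2911} = \sqrt{\frac{1}{3} - 2911} = \sqrt{- \frac{8732}{3}} = \frac{2 i \sqrt{6549}}{3}$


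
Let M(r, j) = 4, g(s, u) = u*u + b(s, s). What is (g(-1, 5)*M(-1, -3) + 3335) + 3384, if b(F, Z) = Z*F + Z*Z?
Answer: 6827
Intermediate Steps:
b(F, Z) = Z² + F*Z (b(F, Z) = F*Z + Z² = Z² + F*Z)
g(s, u) = u² + 2*s² (g(s, u) = u*u + s*(s + s) = u² + s*(2*s) = u² + 2*s²)
(g(-1, 5)*M(-1, -3) + 3335) + 3384 = ((5² + 2*(-1)²)*4 + 3335) + 3384 = ((25 + 2*1)*4 + 3335) + 3384 = ((25 + 2)*4 + 3335) + 3384 = (27*4 + 3335) + 3384 = (108 + 3335) + 3384 = 3443 + 3384 = 6827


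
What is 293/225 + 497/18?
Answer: 4337/150 ≈ 28.913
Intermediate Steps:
293/225 + 497/18 = 4337/150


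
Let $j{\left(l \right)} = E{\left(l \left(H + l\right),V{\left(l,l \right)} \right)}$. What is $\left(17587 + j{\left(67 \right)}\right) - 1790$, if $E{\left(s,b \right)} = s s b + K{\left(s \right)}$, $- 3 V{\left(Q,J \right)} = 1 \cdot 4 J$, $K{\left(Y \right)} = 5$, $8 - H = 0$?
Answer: $-2255706698$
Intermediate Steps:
$H = 8$ ($H = 8 - 0 = 8 + 0 = 8$)
$V{\left(Q,J \right)} = - \frac{4 J}{3}$ ($V{\left(Q,J \right)} = - \frac{1 \cdot 4 J}{3} = - \frac{4 J}{3}$)
$E{\left(s,b \right)} = 5 + b s^{2}$ ($E{\left(s,b \right)} = s s b + 5 = s^{2} b + 5 = b s^{2} + 5 = 5 + b s^{2}$)
$j{\left(l \right)} = 5 - \frac{4 l^{3} \left(8 + l\right)^{2}}{3}$ ($j{\left(l \right)} = 5 + - \frac{4 l}{3} \left(l \left(8 + l\right)\right)^{2} = 5 + - \frac{4 l}{3} l^{2} \left(8 + l\right)^{2} = 5 - \frac{4 l^{3} \left(8 + l\right)^{2}}{3}$)
$\left(17587 + j{\left(67 \right)}\right) - 1790 = \left(17587 + \left(5 - \frac{4 \cdot 67^{3} \left(8 + 67\right)^{2}}{3}\right)\right) - 1790 = \left(17587 + \left(5 - \frac{1203052 \cdot 75^{2}}{3}\right)\right) - 1790 = \left(17587 + \left(5 - \frac{1203052}{3} \cdot 5625\right)\right) - 1790 = \left(17587 + \left(5 - 2255722500\right)\right) - 1790 = \left(17587 - 2255722495\right) - 1790 = -2255704908 - 1790 = -2255706698$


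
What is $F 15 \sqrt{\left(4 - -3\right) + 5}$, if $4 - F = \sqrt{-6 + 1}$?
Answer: $30 \sqrt{3} \left(4 - i \sqrt{5}\right) \approx 207.85 - 116.19 i$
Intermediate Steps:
$F = 4 - i \sqrt{5}$ ($F = 4 - \sqrt{-6 + 1} = 4 - \sqrt{-5} = 4 - i \sqrt{5} \approx 4.0 - 2.2361 i$)
$F 15 \sqrt{\left(4 - -3\right) + 5} = \left(4 - i \sqrt{5}\right) 15 \sqrt{\left(4 - -3\right) + 5} = \left(60 - 15 i \sqrt{5}\right) \sqrt{\left(4 + 3\right) + 5} = \left(60 - 15 i \sqrt{5}\right) \sqrt{7 + 5} = \left(60 - 15 i \sqrt{5}\right) \sqrt{12} = \left(60 - 15 i \sqrt{5}\right) 2 \sqrt{3} = 2 \sqrt{3} \left(60 - 15 i \sqrt{5}\right)$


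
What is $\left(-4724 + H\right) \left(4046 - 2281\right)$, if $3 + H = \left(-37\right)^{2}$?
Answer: $-5926870$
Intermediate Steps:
$H = 1366$ ($H = -3 + \left(-37\right)^{2} = -3 + 1369 = 1366$)
$\left(-4724 + H\right) \left(4046 - 2281\right) = \left(-4724 + 1366\right) \left(4046 - 2281\right) = \left(-3358\right) 1765 = -5926870$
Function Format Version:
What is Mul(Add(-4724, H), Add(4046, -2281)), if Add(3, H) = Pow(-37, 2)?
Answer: -5926870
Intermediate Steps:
H = 1366 (H = Add(-3, Pow(-37, 2)) = Add(-3, 1369) = 1366)
Mul(Add(-4724, H), Add(4046, -2281)) = Mul(Add(-4724, 1366), Add(4046, -2281)) = Mul(-3358, 1765) = -5926870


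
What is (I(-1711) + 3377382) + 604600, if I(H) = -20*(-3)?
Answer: 3982042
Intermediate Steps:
I(H) = 60
(I(-1711) + 3377382) + 604600 = (60 + 3377382) + 604600 = 3377442 + 604600 = 3982042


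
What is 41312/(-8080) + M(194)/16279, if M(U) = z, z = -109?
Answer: -42087423/8220895 ≈ -5.1196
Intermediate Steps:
M(U) = -109
41312/(-8080) + M(194)/16279 = 41312/(-8080) - 109/16279 = 41312*(-1/8080) - 109*1/16279 = -2582/505 - 109/16279 = -42087423/8220895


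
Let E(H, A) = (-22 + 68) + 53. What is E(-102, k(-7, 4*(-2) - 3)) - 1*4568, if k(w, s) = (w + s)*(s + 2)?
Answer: -4469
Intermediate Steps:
k(w, s) = (2 + s)*(s + w) (k(w, s) = (s + w)*(2 + s) = (2 + s)*(s + w))
E(H, A) = 99 (E(H, A) = 46 + 53 = 99)
E(-102, k(-7, 4*(-2) - 3)) - 1*4568 = 99 - 1*4568 = 99 - 4568 = -4469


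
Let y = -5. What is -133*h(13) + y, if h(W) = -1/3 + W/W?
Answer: -281/3 ≈ -93.667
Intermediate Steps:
h(W) = ⅔ (h(W) = -1*⅓ + 1 = -⅓ + 1 = ⅔)
-133*h(13) + y = -133*⅔ - 5 = -266/3 - 5 = -281/3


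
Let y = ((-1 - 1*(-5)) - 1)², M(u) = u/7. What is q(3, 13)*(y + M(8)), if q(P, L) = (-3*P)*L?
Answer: -8307/7 ≈ -1186.7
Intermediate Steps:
M(u) = u/7 (M(u) = u*(⅐) = u/7)
q(P, L) = -3*L*P
y = 9 (y = ((-1 + 5) - 1)² = (4 - 1)² = 3² = 9)
q(3, 13)*(y + M(8)) = (-3*13*3)*(9 + (⅐)*8) = -117*(9 + 8/7) = -117*71/7 = -8307/7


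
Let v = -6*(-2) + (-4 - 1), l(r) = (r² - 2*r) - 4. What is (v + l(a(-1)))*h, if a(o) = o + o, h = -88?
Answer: -968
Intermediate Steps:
a(o) = 2*o
l(r) = -4 + r² - 2*r
v = 7 (v = 12 - 5 = 7)
(v + l(a(-1)))*h = (7 + (-4 + (2*(-1))² - 4*(-1)))*(-88) = (7 + (-4 + (-2)² - 2*(-2)))*(-88) = (7 + (-4 + 4 + 4))*(-88) = (7 + 4)*(-88) = 11*(-88) = -968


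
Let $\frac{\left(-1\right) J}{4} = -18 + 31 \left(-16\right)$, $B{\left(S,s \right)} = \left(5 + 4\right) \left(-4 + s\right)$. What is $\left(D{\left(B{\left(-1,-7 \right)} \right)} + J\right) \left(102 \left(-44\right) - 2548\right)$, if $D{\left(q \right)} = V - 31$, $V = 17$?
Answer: $-14367512$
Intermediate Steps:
$B{\left(S,s \right)} = -36 + 9 s$ ($B{\left(S,s \right)} = 9 \left(-4 + s\right) = -36 + 9 s$)
$J = 2056$ ($J = - 4 \left(-18 + 31 \left(-16\right)\right) = - 4 \left(-18 - 496\right) = \left(-4\right) \left(-514\right) = 2056$)
$D{\left(q \right)} = -14$ ($D{\left(q \right)} = 17 - 31 = -14$)
$\left(D{\left(B{\left(-1,-7 \right)} \right)} + J\right) \left(102 \left(-44\right) - 2548\right) = \left(-14 + 2056\right) \left(102 \left(-44\right) - 2548\right) = 2042 \left(-4488 - 2548\right) = 2042 \left(-7036\right) = -14367512$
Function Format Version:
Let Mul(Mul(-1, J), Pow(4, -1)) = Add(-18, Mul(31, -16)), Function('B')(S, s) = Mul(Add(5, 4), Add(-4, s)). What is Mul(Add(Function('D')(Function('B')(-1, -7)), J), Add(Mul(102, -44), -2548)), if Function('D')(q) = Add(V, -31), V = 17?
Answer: -14367512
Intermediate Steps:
Function('B')(S, s) = Add(-36, Mul(9, s)) (Function('B')(S, s) = Mul(9, Add(-4, s)) = Add(-36, Mul(9, s)))
J = 2056 (J = Mul(-4, Add(-18, Mul(31, -16))) = Mul(-4, Add(-18, -496)) = Mul(-4, -514) = 2056)
Function('D')(q) = -14 (Function('D')(q) = Add(17, -31) = -14)
Mul(Add(Function('D')(Function('B')(-1, -7)), J), Add(Mul(102, -44), -2548)) = Mul(Add(-14, 2056), Add(Mul(102, -44), -2548)) = Mul(2042, Add(-4488, -2548)) = Mul(2042, -7036) = -14367512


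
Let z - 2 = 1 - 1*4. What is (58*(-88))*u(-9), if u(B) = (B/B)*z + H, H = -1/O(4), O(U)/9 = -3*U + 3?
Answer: 408320/81 ≈ 5041.0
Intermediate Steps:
z = -1 (z = 2 + (1 - 1*4) = 2 + (1 - 4) = 2 - 3 = -1)
O(U) = 27 - 27*U (O(U) = 9*(-3*U + 3) = 9*(3 - 3*U) = 27 - 27*U)
H = 1/81 (H = -1/(27 - 27*4) = -1/(27 - 108) = -1/(-81) = -1*(-1/81) = 1/81 ≈ 0.012346)
u(B) = -80/81 (u(B) = (B/B)*(-1) + 1/81 = 1*(-1) + 1/81 = -1 + 1/81 = -80/81)
(58*(-88))*u(-9) = (58*(-88))*(-80/81) = -5104*(-80/81) = 408320/81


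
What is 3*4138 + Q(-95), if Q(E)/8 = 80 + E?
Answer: 12294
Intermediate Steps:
Q(E) = 640 + 8*E (Q(E) = 8*(80 + E) = 640 + 8*E)
3*4138 + Q(-95) = 3*4138 + (640 + 8*(-95)) = 12414 + (640 - 760) = 12414 - 120 = 12294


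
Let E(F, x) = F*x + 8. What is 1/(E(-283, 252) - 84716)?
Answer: -1/156024 ≈ -6.4093e-6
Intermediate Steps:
E(F, x) = 8 + F*x
1/(E(-283, 252) - 84716) = 1/((8 - 283*252) - 84716) = 1/((8 - 71316) - 84716) = 1/(-71308 - 84716) = 1/(-156024) = -1/156024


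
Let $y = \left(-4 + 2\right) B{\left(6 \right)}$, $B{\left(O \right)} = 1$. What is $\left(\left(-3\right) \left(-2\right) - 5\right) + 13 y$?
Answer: $-25$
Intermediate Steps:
$y = -2$ ($y = \left(-4 + 2\right) 1 = \left(-2\right) 1 = -2$)
$\left(\left(-3\right) \left(-2\right) - 5\right) + 13 y = \left(\left(-3\right) \left(-2\right) - 5\right) + 13 \left(-2\right) = \left(6 - 5\right) - 26 = 1 - 26 = -25$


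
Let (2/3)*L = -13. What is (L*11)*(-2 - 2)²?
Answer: -3432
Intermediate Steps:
L = -39/2 (L = (3/2)*(-13) = -39/2 ≈ -19.500)
(L*11)*(-2 - 2)² = (-39/2*11)*(-2 - 2)² = -429/2*(-4)² = -429/2*16 = -3432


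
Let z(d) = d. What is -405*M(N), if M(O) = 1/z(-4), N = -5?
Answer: 405/4 ≈ 101.25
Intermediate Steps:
M(O) = -¼ (M(O) = 1/(-4) = -¼)
-405*M(N) = -405*(-¼) = 405/4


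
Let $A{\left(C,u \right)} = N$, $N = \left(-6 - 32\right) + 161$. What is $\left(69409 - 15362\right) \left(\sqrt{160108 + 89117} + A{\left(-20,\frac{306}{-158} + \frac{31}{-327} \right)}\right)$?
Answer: $6647781 + 270235 \sqrt{9969} \approx 3.3629 \cdot 10^{7}$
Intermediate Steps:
$N = 123$ ($N = -38 + 161 = 123$)
$A{\left(C,u \right)} = 123$
$\left(69409 - 15362\right) \left(\sqrt{160108 + 89117} + A{\left(-20,\frac{306}{-158} + \frac{31}{-327} \right)}\right) = \left(69409 - 15362\right) \left(\sqrt{160108 + 89117} + 123\right) = 54047 \left(\sqrt{249225} + 123\right) = 54047 \left(5 \sqrt{9969} + 123\right) = 54047 \left(123 + 5 \sqrt{9969}\right) = 6647781 + 270235 \sqrt{9969}$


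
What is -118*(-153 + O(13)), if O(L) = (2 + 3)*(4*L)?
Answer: -12626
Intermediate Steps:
O(L) = 20*L (O(L) = 5*(4*L) = 20*L)
-118*(-153 + O(13)) = -118*(-153 + 20*13) = -118*(-153 + 260) = -118*107 = -12626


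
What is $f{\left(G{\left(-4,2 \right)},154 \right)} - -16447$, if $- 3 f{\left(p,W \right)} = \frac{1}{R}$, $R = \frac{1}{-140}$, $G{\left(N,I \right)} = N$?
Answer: $\frac{49481}{3} \approx 16494.0$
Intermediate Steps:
$R = - \frac{1}{140} \approx -0.0071429$
$f{\left(p,W \right)} = \frac{140}{3}$ ($f{\left(p,W \right)} = - \frac{1}{3 \left(- \frac{1}{140}\right)} = \left(- \frac{1}{3}\right) \left(-140\right) = \frac{140}{3}$)
$f{\left(G{\left(-4,2 \right)},154 \right)} - -16447 = \frac{140}{3} - -16447 = \frac{140}{3} + 16447 = \frac{49481}{3}$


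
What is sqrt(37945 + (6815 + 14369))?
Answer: sqrt(59129) ≈ 243.16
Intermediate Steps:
sqrt(37945 + (6815 + 14369)) = sqrt(37945 + 21184) = sqrt(59129)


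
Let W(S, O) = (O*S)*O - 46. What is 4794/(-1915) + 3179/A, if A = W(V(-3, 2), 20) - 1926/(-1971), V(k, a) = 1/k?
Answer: -101365237/4986660 ≈ -20.327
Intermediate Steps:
W(S, O) = -46 + S*O² (W(S, O) = S*O² - 46 = -46 + S*O²)
A = -13020/73 (A = (-46 + 20²/(-3)) - 1926/(-1971) = (-46 - ⅓*400) - 1926*(-1)/1971 = (-46 - 400/3) - 1*(-214/219) = -538/3 + 214/219 = -13020/73 ≈ -178.36)
4794/(-1915) + 3179/A = 4794/(-1915) + 3179/(-13020/73) = 4794*(-1/1915) + 3179*(-73/13020) = -4794/1915 - 232067/13020 = -101365237/4986660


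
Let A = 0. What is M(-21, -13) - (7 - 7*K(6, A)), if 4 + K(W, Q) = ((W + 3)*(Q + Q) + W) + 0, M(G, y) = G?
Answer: -14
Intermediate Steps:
K(W, Q) = -4 + W + 2*Q*(3 + W) (K(W, Q) = -4 + (((W + 3)*(Q + Q) + W) + 0) = -4 + (((3 + W)*(2*Q) + W) + 0) = -4 + ((2*Q*(3 + W) + W) + 0) = -4 + ((W + 2*Q*(3 + W)) + 0) = -4 + (W + 2*Q*(3 + W)) = -4 + W + 2*Q*(3 + W))
M(-21, -13) - (7 - 7*K(6, A)) = -21 - (7 - 7*(-4 + 6 + 6*0 + 2*0*6)) = -21 - (7 - 7*(-4 + 6 + 0 + 0)) = -21 - (7 - 7*2) = -21 - (7 - 14) = -21 - 1*(-7) = -21 + 7 = -14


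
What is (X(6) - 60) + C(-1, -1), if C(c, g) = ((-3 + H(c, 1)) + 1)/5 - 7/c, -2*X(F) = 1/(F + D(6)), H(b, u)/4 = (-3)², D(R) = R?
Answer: -5549/120 ≈ -46.242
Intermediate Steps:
H(b, u) = 36 (H(b, u) = 4*(-3)² = 4*9 = 36)
X(F) = -1/(2*(6 + F)) (X(F) = -1/(2*(F + 6)) = -1/(2*(6 + F)))
C(c, g) = 34/5 - 7/c (C(c, g) = ((-3 + 36) + 1)/5 - 7/c = (33 + 1)*(⅕) - 7/c = 34*(⅕) - 7/c = 34/5 - 7/c)
(X(6) - 60) + C(-1, -1) = (-1/(12 + 2*6) - 60) + (34/5 - 7/(-1)) = (-1/(12 + 12) - 60) + (34/5 - 7*(-1)) = (-1/24 - 60) + (34/5 + 7) = (-1*1/24 - 60) + 69/5 = (-1/24 - 60) + 69/5 = -1441/24 + 69/5 = -5549/120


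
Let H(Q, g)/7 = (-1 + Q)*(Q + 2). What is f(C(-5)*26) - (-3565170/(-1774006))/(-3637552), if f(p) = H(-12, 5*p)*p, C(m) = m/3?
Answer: -381697261181057045/9679558609968 ≈ -39433.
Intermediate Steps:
C(m) = m/3 (C(m) = m*(1/3) = m/3)
H(Q, g) = 7*(-1 + Q)*(2 + Q) (H(Q, g) = 7*((-1 + Q)*(Q + 2)) = 7*((-1 + Q)*(2 + Q)) = 7*(-1 + Q)*(2 + Q))
f(p) = 910*p (f(p) = (-14 + 7*(-12) + 7*(-12)**2)*p = (-14 - 84 + 7*144)*p = (-14 - 84 + 1008)*p = 910*p)
f(C(-5)*26) - (-3565170/(-1774006))/(-3637552) = 910*(((1/3)*(-5))*26) - (-3565170/(-1774006))/(-3637552) = 910*(-5/3*26) - (-3565170*(-1/1774006))*(-1)/3637552 = 910*(-130/3) - 1782585*(-1)/(887003*3637552) = -118300/3 - 1*(-1782585/3226519536656) = -118300/3 + 1782585/3226519536656 = -381697261181057045/9679558609968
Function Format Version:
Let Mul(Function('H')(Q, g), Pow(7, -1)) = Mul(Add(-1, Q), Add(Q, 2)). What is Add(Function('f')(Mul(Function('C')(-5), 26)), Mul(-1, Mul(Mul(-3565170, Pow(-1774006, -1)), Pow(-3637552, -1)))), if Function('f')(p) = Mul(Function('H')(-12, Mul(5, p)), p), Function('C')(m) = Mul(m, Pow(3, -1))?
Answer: Rational(-381697261181057045, 9679558609968) ≈ -39433.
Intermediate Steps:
Function('C')(m) = Mul(Rational(1, 3), m) (Function('C')(m) = Mul(m, Rational(1, 3)) = Mul(Rational(1, 3), m))
Function('H')(Q, g) = Mul(7, Add(-1, Q), Add(2, Q)) (Function('H')(Q, g) = Mul(7, Mul(Add(-1, Q), Add(Q, 2))) = Mul(7, Mul(Add(-1, Q), Add(2, Q))) = Mul(7, Add(-1, Q), Add(2, Q)))
Function('f')(p) = Mul(910, p) (Function('f')(p) = Mul(Add(-14, Mul(7, -12), Mul(7, Pow(-12, 2))), p) = Mul(Add(-14, -84, Mul(7, 144)), p) = Mul(Add(-14, -84, 1008), p) = Mul(910, p))
Add(Function('f')(Mul(Function('C')(-5), 26)), Mul(-1, Mul(Mul(-3565170, Pow(-1774006, -1)), Pow(-3637552, -1)))) = Add(Mul(910, Mul(Mul(Rational(1, 3), -5), 26)), Mul(-1, Mul(Mul(-3565170, Pow(-1774006, -1)), Pow(-3637552, -1)))) = Add(Mul(910, Mul(Rational(-5, 3), 26)), Mul(-1, Mul(Mul(-3565170, Rational(-1, 1774006)), Rational(-1, 3637552)))) = Add(Mul(910, Rational(-130, 3)), Mul(-1, Mul(Rational(1782585, 887003), Rational(-1, 3637552)))) = Add(Rational(-118300, 3), Mul(-1, Rational(-1782585, 3226519536656))) = Add(Rational(-118300, 3), Rational(1782585, 3226519536656)) = Rational(-381697261181057045, 9679558609968)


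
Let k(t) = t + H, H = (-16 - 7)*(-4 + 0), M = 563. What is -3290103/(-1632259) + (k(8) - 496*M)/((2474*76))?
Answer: 2144427515/4038208766 ≈ 0.53103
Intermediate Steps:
H = 92 (H = -23*(-4) = 92)
k(t) = 92 + t (k(t) = t + 92 = 92 + t)
-3290103/(-1632259) + (k(8) - 496*M)/((2474*76)) = -3290103/(-1632259) + ((92 + 8) - 496*563)/((2474*76)) = -3290103*(-1/1632259) + (100 - 279248)/188024 = 3290103/1632259 - 279148*1/188024 = 3290103/1632259 - 3673/2474 = 2144427515/4038208766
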